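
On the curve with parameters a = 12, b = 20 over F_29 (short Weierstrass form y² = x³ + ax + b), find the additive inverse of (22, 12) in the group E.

-(22, 12) = (22, -12 mod 29) = (22, 17).

(22, 17)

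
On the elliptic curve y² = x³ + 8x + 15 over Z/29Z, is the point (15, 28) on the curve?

y² = 28² ≡ 1; x³ + 8x + 15 = 3510 ≡ 1 (mod 29). 1 = 1.

yes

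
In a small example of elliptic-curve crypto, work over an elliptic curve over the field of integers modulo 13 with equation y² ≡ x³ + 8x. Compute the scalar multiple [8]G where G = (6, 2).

Double-and-add on 8 = (1000)₂. Start with G = (6, 2) for the leading 1-bit.
double: tangent at (6, 2): λ = (3·6² + 8)/(2·2) ≡ 12/4. 4⁻¹ ≡ 10 (mod 13), so λ ≡ 12·10 ≡ 3.
  x = λ² - 6 - 6 = 9 - 12 ≡ 10; y = λ·(6 - 10) - 2 ≡ 12. → (10, 12)
double: tangent at (10, 12): λ = (3·10² + 8)/(2·12) ≡ 9/11. 11⁻¹ ≡ 6 (mod 13), so λ ≡ 9·6 ≡ 2.
  x = λ² - 10 - 10 = 4 - 20 ≡ 10; y = λ·(10 - 10) - 12 ≡ 1. → (10, 1)
double: tangent at (10, 1): λ = (3·10² + 8)/(2·1) ≡ 9/2. 2⁻¹ ≡ 7 (mod 13), so λ ≡ 9·7 ≡ 11.
  x = λ² - 10 - 10 = 121 - 20 ≡ 10; y = λ·(10 - 10) - 1 ≡ 12. → (10, 12)

(10, 12)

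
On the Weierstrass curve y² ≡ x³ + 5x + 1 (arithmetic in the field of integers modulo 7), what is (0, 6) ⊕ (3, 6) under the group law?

(4, 1)

(0, 6) + (3, 6). λ = (6 - 6)/(3 - 0) ≡ 0/3 mod 7. 3⁻¹ ≡ 5 (mod 7), so λ ≡ 0.
  x = λ² - 0 - 3 = 0 - 3 ≡ 4; y = λ·(0 - 4) - 6 ≡ 1. → (4, 1)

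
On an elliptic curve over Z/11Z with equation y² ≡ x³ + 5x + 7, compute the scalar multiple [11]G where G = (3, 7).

Double-and-add on 11 = (1011)₂. Start with G = (3, 7) for the leading 1-bit.
double: tangent at (3, 7): λ = (3·3² + 5)/(2·7) ≡ 10/3. 3⁻¹ ≡ 4 (mod 11), so λ ≡ 10·4 ≡ 7.
  x = λ² - 3 - 3 = 49 - 6 ≡ 10; y = λ·(3 - 10) - 7 ≡ 10. → (10, 10)
double: tangent at (10, 10): λ = (3·10² + 5)/(2·10) ≡ 8/9. 9⁻¹ ≡ 5 (mod 11), so λ ≡ 8·5 ≡ 7.
  x = λ² - 10 - 10 = 49 - 20 ≡ 7; y = λ·(10 - 7) - 10 ≡ 0. → (7, 0)
add G: (7, 0) + (3, 7). λ = (7 - 0)/(3 - 7) ≡ 7/7 mod 11. 7⁻¹ ≡ 8 (mod 11) since 7·8 = 56 ≡ 1, so λ ≡ 1.
  x = λ² - 7 - 3 = 1 - 10 ≡ 2; y = λ·(7 - 2) - 0 ≡ 5. → (2, 5)
double: tangent at (2, 5): λ = (3·2² + 5)/(2·5) ≡ 6/10. 10⁻¹ ≡ 10 (mod 11) since 10·10 = 100 ≡ 1, so λ ≡ 6·10 ≡ 5.
  x = λ² - 2 - 2 = 25 - 4 ≡ 10; y = λ·(2 - 10) - 5 ≡ 10. → (10, 10)
add G: (10, 10) + (3, 7). λ = (7 - 10)/(3 - 10) ≡ 8/4 mod 11. 4⁻¹ ≡ 3 (mod 11) since 4·3 = 12 ≡ 1, so λ ≡ 2.
  x = λ² - 10 - 3 = 4 - 13 ≡ 2; y = λ·(10 - 2) - 10 ≡ 6. → (2, 6)

(2, 6)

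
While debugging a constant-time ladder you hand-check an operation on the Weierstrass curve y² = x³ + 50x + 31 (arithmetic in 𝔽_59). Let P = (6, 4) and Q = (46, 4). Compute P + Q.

(7, 55)

(6, 4) + (46, 4). λ = (4 - 4)/(46 - 6) ≡ 0/40 mod 59. 40⁻¹ ≡ 31 (mod 59) since 40·31 = 1240 ≡ 1, so λ ≡ 0.
  x = λ² - 6 - 46 = 0 - 52 ≡ 7; y = λ·(6 - 7) - 4 ≡ 55. → (7, 55)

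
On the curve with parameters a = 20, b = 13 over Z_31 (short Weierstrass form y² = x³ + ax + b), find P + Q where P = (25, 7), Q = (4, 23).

(12, 20)

(25, 7) + (4, 23). λ = (23 - 7)/(4 - 25) ≡ 16/10 mod 31. 10⁻¹ ≡ 28 (mod 31) since 10·28 = 280 ≡ 1, so λ ≡ 14.
  x = λ² - 25 - 4 = 196 - 29 ≡ 12; y = λ·(25 - 12) - 7 ≡ 20. → (12, 20)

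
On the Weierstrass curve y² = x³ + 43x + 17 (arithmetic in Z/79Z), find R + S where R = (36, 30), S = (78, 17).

(36, 30) + (78, 17). λ = (17 - 30)/(78 - 36) ≡ 66/42 mod 79. 42⁻¹ ≡ 32 (mod 79) since 42·32 = 1344 ≡ 1, so λ ≡ 58.
  x = λ² - 36 - 78 = 3364 - 114 ≡ 11; y = λ·(36 - 11) - 30 ≡ 77. → (11, 77)

(11, 77)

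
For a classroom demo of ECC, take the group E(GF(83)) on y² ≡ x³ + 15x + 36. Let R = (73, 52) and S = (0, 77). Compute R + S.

(37, 38)

(73, 52) + (0, 77). λ = (77 - 52)/(0 - 73) ≡ 25/10 mod 83. 10⁻¹ ≡ 25 (mod 83), so λ ≡ 44.
  x = λ² - 73 - 0 = 1936 - 73 ≡ 37; y = λ·(73 - 37) - 52 ≡ 38. → (37, 38)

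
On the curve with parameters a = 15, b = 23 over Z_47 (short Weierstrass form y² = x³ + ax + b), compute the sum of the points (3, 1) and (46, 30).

(30, 42)

(3, 1) + (46, 30). λ = (30 - 1)/(46 - 3) ≡ 29/43 mod 47. 43⁻¹ ≡ 35 (mod 47) since 43·35 = 1505 ≡ 1, so λ ≡ 28.
  x = λ² - 3 - 46 = 784 - 49 ≡ 30; y = λ·(3 - 30) - 1 ≡ 42. → (30, 42)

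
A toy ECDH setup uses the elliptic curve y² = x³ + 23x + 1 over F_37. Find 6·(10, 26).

(28, 29)

Write G = (10, 26).
Repeated addition: build up to 6G.
2G: tangent at (10, 26): λ = (3·10² + 23)/(2·26) ≡ 27/15. 15⁻¹ ≡ 5 (mod 37) since 15·5 = 75 ≡ 1, so λ ≡ 27·5 ≡ 24.
  x = λ² - 10 - 10 = 576 - 20 ≡ 1; y = λ·(10 - 1) - 26 ≡ 5. → (1, 5)
3G: (1, 5) + (10, 26). λ = (26 - 5)/(10 - 1) ≡ 21/9 mod 37. 9⁻¹ ≡ 33 (mod 37) since 9·33 = 297 ≡ 1, so λ ≡ 27.
  x = λ² - 1 - 10 = 729 - 11 ≡ 15; y = λ·(1 - 15) - 5 ≡ 24. → (15, 24)
4G: (15, 24) + (10, 26). λ = (26 - 24)/(10 - 15) ≡ 2/32 mod 37. 32⁻¹ ≡ 22 (mod 37), so λ ≡ 7.
  x = λ² - 15 - 10 = 49 - 25 ≡ 24; y = λ·(15 - 24) - 24 ≡ 24. → (24, 24)
5G: (24, 24) + (10, 26). λ = (26 - 24)/(10 - 24) ≡ 2/23 mod 37. 23⁻¹ ≡ 29 (mod 37) since 23·29 = 667 ≡ 1, so λ ≡ 21.
  x = λ² - 24 - 10 = 441 - 34 ≡ 0; y = λ·(24 - 0) - 24 ≡ 36. → (0, 36)
6G: (0, 36) + (10, 26). λ = (26 - 36)/(10 - 0) ≡ 27/10 mod 37. 10⁻¹ ≡ 26 (mod 37) since 10·26 = 260 ≡ 1, so λ ≡ 36.
  x = λ² - 0 - 10 = 1296 - 10 ≡ 28; y = λ·(0 - 28) - 36 ≡ 29. → (28, 29)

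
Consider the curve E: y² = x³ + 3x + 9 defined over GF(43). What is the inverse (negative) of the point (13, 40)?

-(13, 40) = (13, -40 mod 43) = (13, 3).

(13, 3)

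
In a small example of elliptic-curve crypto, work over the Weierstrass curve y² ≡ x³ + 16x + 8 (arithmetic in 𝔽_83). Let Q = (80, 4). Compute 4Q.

O

Double-and-add on 4 = (100)₂. Start with Q = (80, 4) for the leading 1-bit.
double: tangent at (80, 4): λ = (3·80² + 16)/(2·4) ≡ 43/8. 8⁻¹ ≡ 52 (mod 83), so λ ≡ 43·52 ≡ 78.
  x = λ² - 80 - 80 = 6084 - 160 ≡ 31; y = λ·(80 - 31) - 4 ≡ 0. → (31, 0)
double: (31, 0) + (31, 0): same x and y₁ ≡ -y₂, so the sum is 𝒪.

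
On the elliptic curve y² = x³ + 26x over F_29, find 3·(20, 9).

Write Q = (20, 9).
Repeated addition: build up to 3Q.
2Q: tangent at (20, 9): λ = (3·20² + 26)/(2·9) ≡ 8/18. 18⁻¹ ≡ 21 (mod 29), so λ ≡ 8·21 ≡ 23.
  x = λ² - 20 - 20 = 529 - 40 ≡ 25; y = λ·(20 - 25) - 9 ≡ 21. → (25, 21)
3Q: (25, 21) + (20, 9). λ = (9 - 21)/(20 - 25) ≡ 17/24 mod 29. 24⁻¹ ≡ 23 (mod 29) since 24·23 = 552 ≡ 1, so λ ≡ 14.
  x = λ² - 25 - 20 = 196 - 45 ≡ 6; y = λ·(25 - 6) - 21 ≡ 13. → (6, 13)

(6, 13)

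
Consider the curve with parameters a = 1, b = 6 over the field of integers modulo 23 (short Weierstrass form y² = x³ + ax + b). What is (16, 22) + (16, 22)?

(16, 1)

tangent at (16, 22): λ = (3·16² + 1)/(2·22) ≡ 10/21. 21⁻¹ ≡ 11 (mod 23), so λ ≡ 10·11 ≡ 18.
  x = λ² - 16 - 16 = 324 - 32 ≡ 16; y = λ·(16 - 16) - 22 ≡ 1. → (16, 1)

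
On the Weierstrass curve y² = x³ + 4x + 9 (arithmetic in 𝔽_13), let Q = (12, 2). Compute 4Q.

(7, 4)

Repeated addition: build up to 4Q.
2Q: tangent at (12, 2): λ = (3·12² + 4)/(2·2) ≡ 7/4. 4⁻¹ ≡ 10 (mod 13), so λ ≡ 7·10 ≡ 5.
  x = λ² - 12 - 12 = 25 - 24 ≡ 1; y = λ·(12 - 1) - 2 ≡ 1. → (1, 1)
3Q: (1, 1) + (12, 2). λ = (2 - 1)/(12 - 1) ≡ 1/11 mod 13. 11⁻¹ ≡ 6 (mod 13), so λ ≡ 6.
  x = λ² - 1 - 12 = 36 - 13 ≡ 10; y = λ·(1 - 10) - 1 ≡ 10. → (10, 10)
4Q: (10, 10) + (12, 2). λ = (2 - 10)/(12 - 10) ≡ 5/2 mod 13. 2⁻¹ ≡ 7 (mod 13), so λ ≡ 9.
  x = λ² - 10 - 12 = 81 - 22 ≡ 7; y = λ·(10 - 7) - 10 ≡ 4. → (7, 4)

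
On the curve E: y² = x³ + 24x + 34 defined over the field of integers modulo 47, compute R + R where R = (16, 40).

(27, 25)

tangent at (16, 40): λ = (3·16² + 24)/(2·40) ≡ 40/33. 33⁻¹ ≡ 10 (mod 47) since 33·10 = 330 ≡ 1, so λ ≡ 40·10 ≡ 24.
  x = λ² - 16 - 16 = 576 - 32 ≡ 27; y = λ·(16 - 27) - 40 ≡ 25. → (27, 25)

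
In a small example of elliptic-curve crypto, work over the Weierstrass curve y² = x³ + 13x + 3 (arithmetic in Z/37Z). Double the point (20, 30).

(23, 0)

tangent at (20, 30): λ = (3·20² + 13)/(2·30) ≡ 29/23. 23⁻¹ ≡ 29 (mod 37) since 23·29 = 667 ≡ 1, so λ ≡ 29·29 ≡ 27.
  x = λ² - 20 - 20 = 729 - 40 ≡ 23; y = λ·(20 - 23) - 30 ≡ 0. → (23, 0)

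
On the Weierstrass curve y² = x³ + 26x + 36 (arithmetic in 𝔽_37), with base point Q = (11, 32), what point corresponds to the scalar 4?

Double-and-add on 4 = (100)₂. Start with Q = (11, 32) for the leading 1-bit.
double: tangent at (11, 32): λ = (3·11² + 26)/(2·32) ≡ 19/27. 27⁻¹ ≡ 11 (mod 37), so λ ≡ 19·11 ≡ 24.
  x = λ² - 11 - 11 = 576 - 22 ≡ 36; y = λ·(11 - 36) - 32 ≡ 34. → (36, 34)
double: tangent at (36, 34): λ = (3·36² + 26)/(2·34) ≡ 29/31. 31⁻¹ ≡ 6 (mod 37), so λ ≡ 29·6 ≡ 26.
  x = λ² - 36 - 36 = 676 - 72 ≡ 12; y = λ·(36 - 12) - 34 ≡ 35. → (12, 35)

(12, 35)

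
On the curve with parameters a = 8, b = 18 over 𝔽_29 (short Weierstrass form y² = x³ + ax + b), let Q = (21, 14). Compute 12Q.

Double-and-add on 12 = (1100)₂. Start with Q = (21, 14) for the leading 1-bit.
double: tangent at (21, 14): λ = (3·21² + 8)/(2·14) ≡ 26/28. 28⁻¹ ≡ 28 (mod 29), so λ ≡ 26·28 ≡ 3.
  x = λ² - 21 - 21 = 9 - 42 ≡ 25; y = λ·(21 - 25) - 14 ≡ 3. → (25, 3)
add Q: (25, 3) + (21, 14). λ = (14 - 3)/(21 - 25) ≡ 11/25 mod 29. 25⁻¹ ≡ 7 (mod 29), so λ ≡ 19.
  x = λ² - 25 - 21 = 361 - 46 ≡ 25; y = λ·(25 - 25) - 3 ≡ 26. → (25, 26)
double: tangent at (25, 26): λ = (3·25² + 8)/(2·26) ≡ 27/23. 23⁻¹ ≡ 24 (mod 29), so λ ≡ 27·24 ≡ 10.
  x = λ² - 25 - 25 = 100 - 50 ≡ 21; y = λ·(25 - 21) - 26 ≡ 14. → (21, 14)
double: tangent at (21, 14): λ = (3·21² + 8)/(2·14) ≡ 26/28. 28⁻¹ ≡ 28 (mod 29) since 28·28 = 784 ≡ 1, so λ ≡ 26·28 ≡ 3.
  x = λ² - 21 - 21 = 9 - 42 ≡ 25; y = λ·(21 - 25) - 14 ≡ 3. → (25, 3)

(25, 3)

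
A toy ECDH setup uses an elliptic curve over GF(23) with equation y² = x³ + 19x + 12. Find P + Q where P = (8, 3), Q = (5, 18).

(12, 17)

(8, 3) + (5, 18). λ = (18 - 3)/(5 - 8) ≡ 15/20 mod 23. 20⁻¹ ≡ 15 (mod 23), so λ ≡ 18.
  x = λ² - 8 - 5 = 324 - 13 ≡ 12; y = λ·(8 - 12) - 3 ≡ 17. → (12, 17)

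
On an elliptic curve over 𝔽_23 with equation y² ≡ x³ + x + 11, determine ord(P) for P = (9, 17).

11

2P: tangent at (9, 17): λ = (3·9² + 1)/(2·17) ≡ 14/11. 11⁻¹ ≡ 21 (mod 23), so λ ≡ 14·21 ≡ 18.
  x = λ² - 9 - 9 = 324 - 18 ≡ 7; y = λ·(9 - 7) - 17 ≡ 19. → (7, 19)
3P: (7, 19) + (9, 17). λ = (17 - 19)/(9 - 7) ≡ 21/2 mod 23. 2⁻¹ ≡ 12 (mod 23) since 2·12 = 24 ≡ 1, so λ ≡ 22.
  x = λ² - 7 - 9 = 484 - 16 ≡ 8; y = λ·(7 - 8) - 19 ≡ 5. → (8, 5)
4P: (8, 5) + (9, 17). λ = (17 - 5)/(9 - 8) ≡ 12/1 mod 23. 1⁻¹ ≡ 1 (mod 23) since 1·1 = 1 ≡ 1, so λ ≡ 12.
  x = λ² - 8 - 9 = 144 - 17 ≡ 12; y = λ·(8 - 12) - 5 ≡ 16. → (12, 16)
5P: (12, 16) + (9, 17). λ = (17 - 16)/(9 - 12) ≡ 1/20 mod 23. 20⁻¹ ≡ 15 (mod 23), so λ ≡ 15.
  x = λ² - 12 - 9 = 225 - 21 ≡ 20; y = λ·(12 - 20) - 16 ≡ 2. → (20, 2)
6P: (20, 2) + (9, 17). λ = (17 - 2)/(9 - 20) ≡ 15/12 mod 23. 12⁻¹ ≡ 2 (mod 23) since 12·2 = 24 ≡ 1, so λ ≡ 7.
  x = λ² - 20 - 9 = 49 - 29 ≡ 20; y = λ·(20 - 20) - 2 ≡ 21. → (20, 21)
7P: (20, 21) + (9, 17). λ = (17 - 21)/(9 - 20) ≡ 19/12 mod 23. 12⁻¹ ≡ 2 (mod 23) since 12·2 = 24 ≡ 1, so λ ≡ 15.
  x = λ² - 20 - 9 = 225 - 29 ≡ 12; y = λ·(20 - 12) - 21 ≡ 7. → (12, 7)
8P: (12, 7) + (9, 17). λ = (17 - 7)/(9 - 12) ≡ 10/20 mod 23. 20⁻¹ ≡ 15 (mod 23), so λ ≡ 12.
  x = λ² - 12 - 9 = 144 - 21 ≡ 8; y = λ·(12 - 8) - 7 ≡ 18. → (8, 18)
9P: (8, 18) + (9, 17). λ = (17 - 18)/(9 - 8) ≡ 22/1 mod 23. 1⁻¹ ≡ 1 (mod 23), so λ ≡ 22.
  x = λ² - 8 - 9 = 484 - 17 ≡ 7; y = λ·(8 - 7) - 18 ≡ 4. → (7, 4)
10P: (7, 4) + (9, 17). λ = (17 - 4)/(9 - 7) ≡ 13/2 mod 23. 2⁻¹ ≡ 12 (mod 23), so λ ≡ 18.
  x = λ² - 7 - 9 = 324 - 16 ≡ 9; y = λ·(7 - 9) - 4 ≡ 6. → (9, 6)
11P: (9, 6) + (9, 17): same x and y₁ ≡ -y₂, so the sum is the point at infinity.
11P = the point at infinity, so the order is 11.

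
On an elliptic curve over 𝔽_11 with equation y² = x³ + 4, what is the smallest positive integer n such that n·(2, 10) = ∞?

12

2P: tangent at (2, 10): λ = (3·2² + 0)/(2·10) ≡ 1/9. 9⁻¹ ≡ 5 (mod 11) since 9·5 = 45 ≡ 1, so λ ≡ 1·5 ≡ 5.
  x = λ² - 2 - 2 = 25 - 4 ≡ 10; y = λ·(2 - 10) - 10 ≡ 5. → (10, 5)
3P: (10, 5) + (2, 10). λ = (10 - 5)/(2 - 10) ≡ 5/3 mod 11. 3⁻¹ ≡ 4 (mod 11), so λ ≡ 9.
  x = λ² - 10 - 2 = 81 - 12 ≡ 3; y = λ·(10 - 3) - 5 ≡ 3. → (3, 3)
4P: (3, 3) + (2, 10). λ = (10 - 3)/(2 - 3) ≡ 7/10 mod 11. 10⁻¹ ≡ 10 (mod 11), so λ ≡ 4.
  x = λ² - 3 - 2 = 16 - 5 ≡ 0; y = λ·(3 - 0) - 3 ≡ 9. → (0, 9)
5P: (0, 9) + (2, 10). λ = (10 - 9)/(2 - 0) ≡ 1/2 mod 11. 2⁻¹ ≡ 6 (mod 11), so λ ≡ 6.
  x = λ² - 0 - 2 = 36 - 2 ≡ 1; y = λ·(0 - 1) - 9 ≡ 7. → (1, 7)
6P: (1, 7) + (2, 10). λ = (10 - 7)/(2 - 1) ≡ 3/1 mod 11. 1⁻¹ ≡ 1 (mod 11) since 1·1 = 1 ≡ 1, so λ ≡ 3.
  x = λ² - 1 - 2 = 9 - 3 ≡ 6; y = λ·(1 - 6) - 7 ≡ 0. → (6, 0)
7P: (6, 0) + (2, 10). λ = (10 - 0)/(2 - 6) ≡ 10/7 mod 11. 7⁻¹ ≡ 8 (mod 11) since 7·8 = 56 ≡ 1, so λ ≡ 3.
  x = λ² - 6 - 2 = 9 - 8 ≡ 1; y = λ·(6 - 1) - 0 ≡ 4. → (1, 4)
8P: (1, 4) + (2, 10). λ = (10 - 4)/(2 - 1) ≡ 6/1 mod 11. 1⁻¹ ≡ 1 (mod 11), so λ ≡ 6.
  x = λ² - 1 - 2 = 36 - 3 ≡ 0; y = λ·(1 - 0) - 4 ≡ 2. → (0, 2)
9P: (0, 2) + (2, 10). λ = (10 - 2)/(2 - 0) ≡ 8/2 mod 11. 2⁻¹ ≡ 6 (mod 11) since 2·6 = 12 ≡ 1, so λ ≡ 4.
  x = λ² - 0 - 2 = 16 - 2 ≡ 3; y = λ·(0 - 3) - 2 ≡ 8. → (3, 8)
10P: (3, 8) + (2, 10). λ = (10 - 8)/(2 - 3) ≡ 2/10 mod 11. 10⁻¹ ≡ 10 (mod 11), so λ ≡ 9.
  x = λ² - 3 - 2 = 81 - 5 ≡ 10; y = λ·(3 - 10) - 8 ≡ 6. → (10, 6)
11P: (10, 6) + (2, 10). λ = (10 - 6)/(2 - 10) ≡ 4/3 mod 11. 3⁻¹ ≡ 4 (mod 11) since 3·4 = 12 ≡ 1, so λ ≡ 5.
  x = λ² - 10 - 2 = 25 - 12 ≡ 2; y = λ·(10 - 2) - 6 ≡ 1. → (2, 1)
12P: (2, 1) + (2, 10): same x and y₁ ≡ -y₂, so the sum is ∞.
12P = ∞, so the order is 12.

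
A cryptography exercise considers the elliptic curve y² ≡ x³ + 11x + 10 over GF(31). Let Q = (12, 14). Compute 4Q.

(0, 17)

Double-and-add on 4 = (100)₂. Start with Q = (12, 14) for the leading 1-bit.
double: tangent at (12, 14): λ = (3·12² + 11)/(2·14) ≡ 9/28. 28⁻¹ ≡ 10 (mod 31), so λ ≡ 9·10 ≡ 28.
  x = λ² - 12 - 12 = 784 - 24 ≡ 16; y = λ·(12 - 16) - 14 ≡ 29. → (16, 29)
double: tangent at (16, 29): λ = (3·16² + 11)/(2·29) ≡ 4/27. 27⁻¹ ≡ 23 (mod 31), so λ ≡ 4·23 ≡ 30.
  x = λ² - 16 - 16 = 900 - 32 ≡ 0; y = λ·(16 - 0) - 29 ≡ 17. → (0, 17)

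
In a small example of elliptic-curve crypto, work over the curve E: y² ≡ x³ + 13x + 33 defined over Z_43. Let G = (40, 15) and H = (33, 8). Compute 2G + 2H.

(19, 42)

First 2G:
Repeated addition: build up to 2G.
2G: tangent at (40, 15): λ = (3·40² + 13)/(2·15) ≡ 40/30. 30⁻¹ ≡ 33 (mod 43), so λ ≡ 40·33 ≡ 30.
  x = λ² - 40 - 40 = 900 - 80 ≡ 3; y = λ·(40 - 3) - 15 ≡ 20. → (3, 20)
2G = (3, 20).
Next 2H:
Repeated addition: build up to 2H.
2H: tangent at (33, 8): λ = (3·33² + 13)/(2·8) ≡ 12/16. 16⁻¹ ≡ 35 (mod 43), so λ ≡ 12·35 ≡ 33.
  x = λ² - 33 - 33 = 1089 - 66 ≡ 34; y = λ·(33 - 34) - 8 ≡ 2. → (34, 2)
2H = (34, 2).
Finally 2G + 2H:
(3, 20) + (34, 2). λ = (2 - 20)/(34 - 3) ≡ 25/31 mod 43. 31⁻¹ ≡ 25 (mod 43), so λ ≡ 23.
  x = λ² - 3 - 34 = 529 - 37 ≡ 19; y = λ·(3 - 19) - 20 ≡ 42. → (19, 42)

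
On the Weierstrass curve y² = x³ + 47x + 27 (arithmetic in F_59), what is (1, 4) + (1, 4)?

(26, 2)

tangent at (1, 4): λ = (3·1² + 47)/(2·4) ≡ 50/8. 8⁻¹ ≡ 37 (mod 59) since 8·37 = 296 ≡ 1, so λ ≡ 50·37 ≡ 21.
  x = λ² - 1 - 1 = 441 - 2 ≡ 26; y = λ·(1 - 26) - 4 ≡ 2. → (26, 2)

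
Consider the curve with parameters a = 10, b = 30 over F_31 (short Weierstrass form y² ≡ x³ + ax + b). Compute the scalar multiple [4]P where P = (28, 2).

(8, 8)

Double-and-add on 4 = (100)₂. Start with P = (28, 2) for the leading 1-bit.
double: tangent at (28, 2): λ = (3·28² + 10)/(2·2) ≡ 6/4. 4⁻¹ ≡ 8 (mod 31), so λ ≡ 6·8 ≡ 17.
  x = λ² - 28 - 28 = 289 - 56 ≡ 16; y = λ·(28 - 16) - 2 ≡ 16. → (16, 16)
double: tangent at (16, 16): λ = (3·16² + 10)/(2·16) ≡ 3/1. 1⁻¹ ≡ 1 (mod 31), so λ ≡ 3·1 ≡ 3.
  x = λ² - 16 - 16 = 9 - 32 ≡ 8; y = λ·(16 - 8) - 16 ≡ 8. → (8, 8)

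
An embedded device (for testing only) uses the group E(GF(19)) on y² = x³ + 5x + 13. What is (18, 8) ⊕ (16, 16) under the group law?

(1, 0)

(18, 8) + (16, 16). λ = (16 - 8)/(16 - 18) ≡ 8/17 mod 19. 17⁻¹ ≡ 9 (mod 19), so λ ≡ 15.
  x = λ² - 18 - 16 = 225 - 34 ≡ 1; y = λ·(18 - 1) - 8 ≡ 0. → (1, 0)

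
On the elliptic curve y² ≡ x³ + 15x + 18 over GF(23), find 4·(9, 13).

(22, 18)

Write Q = (9, 13).
Repeated addition: build up to 4Q.
2Q: tangent at (9, 13): λ = (3·9² + 15)/(2·13) ≡ 5/3. 3⁻¹ ≡ 8 (mod 23), so λ ≡ 5·8 ≡ 17.
  x = λ² - 9 - 9 = 289 - 18 ≡ 18; y = λ·(9 - 18) - 13 ≡ 18. → (18, 18)
3Q: (18, 18) + (9, 13). λ = (13 - 18)/(9 - 18) ≡ 18/14 mod 23. 14⁻¹ ≡ 5 (mod 23) since 14·5 = 70 ≡ 1, so λ ≡ 21.
  x = λ² - 18 - 9 = 441 - 27 ≡ 0; y = λ·(18 - 0) - 18 ≡ 15. → (0, 15)
4Q: (0, 15) + (9, 13). λ = (13 - 15)/(9 - 0) ≡ 21/9 mod 23. 9⁻¹ ≡ 18 (mod 23), so λ ≡ 10.
  x = λ² - 0 - 9 = 100 - 9 ≡ 22; y = λ·(0 - 22) - 15 ≡ 18. → (22, 18)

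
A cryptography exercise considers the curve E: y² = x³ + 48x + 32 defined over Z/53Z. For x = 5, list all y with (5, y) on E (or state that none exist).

none

x³ + 48x + 32 = 397 ≡ 26 (mod 53).
26 is a non-residue mod 53; no y exists.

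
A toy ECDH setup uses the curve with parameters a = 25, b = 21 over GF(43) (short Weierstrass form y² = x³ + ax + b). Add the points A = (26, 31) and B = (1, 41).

(26, 31) + (1, 41). λ = (41 - 31)/(1 - 26) ≡ 10/18 mod 43. 18⁻¹ ≡ 12 (mod 43), so λ ≡ 34.
  x = λ² - 26 - 1 = 1156 - 27 ≡ 11; y = λ·(26 - 11) - 31 ≡ 6. → (11, 6)

(11, 6)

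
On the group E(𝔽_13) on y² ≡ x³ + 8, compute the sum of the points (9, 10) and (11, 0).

(5, 9)

(9, 10) + (11, 0). λ = (0 - 10)/(11 - 9) ≡ 3/2 mod 13. 2⁻¹ ≡ 7 (mod 13), so λ ≡ 8.
  x = λ² - 9 - 11 = 64 - 20 ≡ 5; y = λ·(9 - 5) - 10 ≡ 9. → (5, 9)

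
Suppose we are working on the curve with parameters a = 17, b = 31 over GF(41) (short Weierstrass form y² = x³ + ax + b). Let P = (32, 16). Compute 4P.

Repeated addition: build up to 4P.
2P: tangent at (32, 16): λ = (3·32² + 17)/(2·16) ≡ 14/32. 32⁻¹ ≡ 9 (mod 41), so λ ≡ 14·9 ≡ 3.
  x = λ² - 32 - 32 = 9 - 64 ≡ 27; y = λ·(32 - 27) - 16 ≡ 40. → (27, 40)
3P: (27, 40) + (32, 16). λ = (16 - 40)/(32 - 27) ≡ 17/5 mod 41. 5⁻¹ ≡ 33 (mod 41), so λ ≡ 28.
  x = λ² - 27 - 32 = 784 - 59 ≡ 28; y = λ·(27 - 28) - 40 ≡ 14. → (28, 14)
4P: (28, 14) + (32, 16). λ = (16 - 14)/(32 - 28) ≡ 2/4 mod 41. 4⁻¹ ≡ 31 (mod 41) since 4·31 = 124 ≡ 1, so λ ≡ 21.
  x = λ² - 28 - 32 = 441 - 60 ≡ 12; y = λ·(28 - 12) - 14 ≡ 35. → (12, 35)

(12, 35)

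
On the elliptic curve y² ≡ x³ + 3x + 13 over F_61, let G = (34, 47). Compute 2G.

tangent at (34, 47): λ = (3·34² + 3)/(2·47) ≡ 55/33. 33⁻¹ ≡ 37 (mod 61) since 33·37 = 1221 ≡ 1, so λ ≡ 55·37 ≡ 22.
  x = λ² - 34 - 34 = 484 - 68 ≡ 50; y = λ·(34 - 50) - 47 ≡ 28. → (50, 28)

(50, 28)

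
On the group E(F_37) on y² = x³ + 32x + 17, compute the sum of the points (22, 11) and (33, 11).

(19, 26)

(22, 11) + (33, 11). λ = (11 - 11)/(33 - 22) ≡ 0/11 mod 37. 11⁻¹ ≡ 27 (mod 37), so λ ≡ 0.
  x = λ² - 22 - 33 = 0 - 55 ≡ 19; y = λ·(22 - 19) - 11 ≡ 26. → (19, 26)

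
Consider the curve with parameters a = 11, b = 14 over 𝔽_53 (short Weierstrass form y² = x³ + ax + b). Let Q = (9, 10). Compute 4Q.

(9, 43)

Double-and-add on 4 = (100)₂. Start with Q = (9, 10) for the leading 1-bit.
double: tangent at (9, 10): λ = (3·9² + 11)/(2·10) ≡ 42/20. 20⁻¹ ≡ 8 (mod 53), so λ ≡ 42·8 ≡ 18.
  x = λ² - 9 - 9 = 324 - 18 ≡ 41; y = λ·(9 - 41) - 10 ≡ 50. → (41, 50)
double: tangent at (41, 50): λ = (3·41² + 11)/(2·50) ≡ 19/47. 47⁻¹ ≡ 44 (mod 53) since 47·44 = 2068 ≡ 1, so λ ≡ 19·44 ≡ 41.
  x = λ² - 41 - 41 = 1681 - 82 ≡ 9; y = λ·(41 - 9) - 50 ≡ 43. → (9, 43)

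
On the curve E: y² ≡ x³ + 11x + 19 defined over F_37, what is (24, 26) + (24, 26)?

(26, 11)

tangent at (24, 26): λ = (3·24² + 11)/(2·26) ≡ 0/15. 15⁻¹ ≡ 5 (mod 37) since 15·5 = 75 ≡ 1, so λ ≡ 0·5 ≡ 0.
  x = λ² - 24 - 24 = 0 - 48 ≡ 26; y = λ·(24 - 26) - 26 ≡ 11. → (26, 11)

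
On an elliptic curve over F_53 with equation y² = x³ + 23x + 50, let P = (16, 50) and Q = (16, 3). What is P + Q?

O

The two points share x = 16 and their y-coordinates satisfy 50 + 3 ≡ 0 (mod 53), so they are inverses. Their sum is O.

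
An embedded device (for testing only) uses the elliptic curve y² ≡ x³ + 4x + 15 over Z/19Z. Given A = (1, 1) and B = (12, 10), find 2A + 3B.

(12, 10)

First 2A:
Repeated addition: build up to 2A.
2A: tangent at (1, 1): λ = (3·1² + 4)/(2·1) ≡ 7/2. 2⁻¹ ≡ 10 (mod 19) since 2·10 = 20 ≡ 1, so λ ≡ 7·10 ≡ 13.
  x = λ² - 1 - 1 = 169 - 2 ≡ 15; y = λ·(1 - 15) - 1 ≡ 7. → (15, 7)
2A = (15, 7).
Next 3B:
Repeated addition: build up to 3B.
2B: tangent at (12, 10): λ = (3·12² + 4)/(2·10) ≡ 18/1. 1⁻¹ ≡ 1 (mod 19) since 1·1 = 1 ≡ 1, so λ ≡ 18·1 ≡ 18.
  x = λ² - 12 - 12 = 324 - 24 ≡ 15; y = λ·(12 - 15) - 10 ≡ 12. → (15, 12)
3B: (15, 12) + (12, 10). λ = (10 - 12)/(12 - 15) ≡ 17/16 mod 19. 16⁻¹ ≡ 6 (mod 19), so λ ≡ 7.
  x = λ² - 15 - 12 = 49 - 27 ≡ 3; y = λ·(15 - 3) - 12 ≡ 15. → (3, 15)
3B = (3, 15).
Finally 2A + 3B:
(15, 7) + (3, 15). λ = (15 - 7)/(3 - 15) ≡ 8/7 mod 19. 7⁻¹ ≡ 11 (mod 19) since 7·11 = 77 ≡ 1, so λ ≡ 12.
  x = λ² - 15 - 3 = 144 - 18 ≡ 12; y = λ·(15 - 12) - 7 ≡ 10. → (12, 10)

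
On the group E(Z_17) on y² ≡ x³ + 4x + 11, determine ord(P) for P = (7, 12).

5

2P: tangent at (7, 12): λ = (3·7² + 4)/(2·12) ≡ 15/7. 7⁻¹ ≡ 5 (mod 17), so λ ≡ 15·5 ≡ 7.
  x = λ² - 7 - 7 = 49 - 14 ≡ 1; y = λ·(7 - 1) - 12 ≡ 13. → (1, 13)
3P: (1, 13) + (7, 12). λ = (12 - 13)/(7 - 1) ≡ 16/6 mod 17. 6⁻¹ ≡ 3 (mod 17) since 6·3 = 18 ≡ 1, so λ ≡ 14.
  x = λ² - 1 - 7 = 196 - 8 ≡ 1; y = λ·(1 - 1) - 13 ≡ 4. → (1, 4)
4P: (1, 4) + (7, 12). λ = (12 - 4)/(7 - 1) ≡ 8/6 mod 17. 6⁻¹ ≡ 3 (mod 17), so λ ≡ 7.
  x = λ² - 1 - 7 = 49 - 8 ≡ 7; y = λ·(1 - 7) - 4 ≡ 5. → (7, 5)
5P: (7, 5) + (7, 12): same x and y₁ ≡ -y₂, so the sum is 𝒪.
5P = 𝒪, so the order is 5.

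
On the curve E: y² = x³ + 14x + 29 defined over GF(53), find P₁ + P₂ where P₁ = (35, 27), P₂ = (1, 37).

(7, 24)

(35, 27) + (1, 37). λ = (37 - 27)/(1 - 35) ≡ 10/19 mod 53. 19⁻¹ ≡ 14 (mod 53), so λ ≡ 34.
  x = λ² - 35 - 1 = 1156 - 36 ≡ 7; y = λ·(35 - 7) - 27 ≡ 24. → (7, 24)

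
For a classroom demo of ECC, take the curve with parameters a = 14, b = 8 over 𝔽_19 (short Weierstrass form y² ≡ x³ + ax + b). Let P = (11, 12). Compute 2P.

(8, 9)

tangent at (11, 12): λ = (3·11² + 14)/(2·12) ≡ 16/5. 5⁻¹ ≡ 4 (mod 19), so λ ≡ 16·4 ≡ 7.
  x = λ² - 11 - 11 = 49 - 22 ≡ 8; y = λ·(11 - 8) - 12 ≡ 9. → (8, 9)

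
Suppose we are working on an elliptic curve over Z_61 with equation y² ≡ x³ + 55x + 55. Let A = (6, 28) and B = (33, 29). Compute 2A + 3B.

(15, 31)

First 2A:
Repeated addition: build up to 2A.
2A: tangent at (6, 28): λ = (3·6² + 55)/(2·28) ≡ 41/56. 56⁻¹ ≡ 12 (mod 61), so λ ≡ 41·12 ≡ 4.
  x = λ² - 6 - 6 = 16 - 12 ≡ 4; y = λ·(6 - 4) - 28 ≡ 41. → (4, 41)
2A = (4, 41).
Next 3B:
Repeated addition: build up to 3B.
2B: tangent at (33, 29): λ = (3·33² + 55)/(2·29) ≡ 28/58. 58⁻¹ ≡ 20 (mod 61) since 58·20 = 1160 ≡ 1, so λ ≡ 28·20 ≡ 11.
  x = λ² - 33 - 33 = 121 - 66 ≡ 55; y = λ·(33 - 55) - 29 ≡ 34. → (55, 34)
3B: (55, 34) + (33, 29). λ = (29 - 34)/(33 - 55) ≡ 56/39 mod 61. 39⁻¹ ≡ 36 (mod 61), so λ ≡ 3.
  x = λ² - 55 - 33 = 9 - 88 ≡ 43; y = λ·(55 - 43) - 34 ≡ 2. → (43, 2)
3B = (43, 2).
Finally 2A + 3B:
(4, 41) + (43, 2). λ = (2 - 41)/(43 - 4) ≡ 22/39 mod 61. 39⁻¹ ≡ 36 (mod 61) since 39·36 = 1404 ≡ 1, so λ ≡ 60.
  x = λ² - 4 - 43 = 3600 - 47 ≡ 15; y = λ·(4 - 15) - 41 ≡ 31. → (15, 31)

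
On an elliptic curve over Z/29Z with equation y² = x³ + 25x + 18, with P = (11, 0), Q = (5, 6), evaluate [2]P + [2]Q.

First 2P:
Repeated addition: build up to 2P.
2P: (11, 0) + (11, 0): same x and y₁ ≡ -y₂, so the sum is ∞.
2P = ∞.
Next 2Q:
Repeated addition: build up to 2Q.
2Q: tangent at (5, 6): λ = (3·5² + 25)/(2·6) ≡ 13/12. 12⁻¹ ≡ 17 (mod 29) since 12·17 = 204 ≡ 1, so λ ≡ 13·17 ≡ 18.
  x = λ² - 5 - 5 = 324 - 10 ≡ 24; y = λ·(5 - 24) - 6 ≡ 0. → (24, 0)
2Q = (24, 0).
Finally 2P + 2Q:
∞ + (24, 0) = (24, 0) (identity).

(24, 0)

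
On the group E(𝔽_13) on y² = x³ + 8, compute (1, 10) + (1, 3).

O

The two points share x = 1 and their y-coordinates satisfy 10 + 3 ≡ 0 (mod 13), so they are inverses. Their sum is the point at infinity.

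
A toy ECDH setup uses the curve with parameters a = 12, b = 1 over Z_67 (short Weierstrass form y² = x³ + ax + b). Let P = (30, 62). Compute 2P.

(36, 51)

tangent at (30, 62): λ = (3·30² + 12)/(2·62) ≡ 32/57. 57⁻¹ ≡ 20 (mod 67), so λ ≡ 32·20 ≡ 37.
  x = λ² - 30 - 30 = 1369 - 60 ≡ 36; y = λ·(30 - 36) - 62 ≡ 51. → (36, 51)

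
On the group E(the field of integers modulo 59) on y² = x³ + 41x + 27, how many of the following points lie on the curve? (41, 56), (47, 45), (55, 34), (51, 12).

1

(41, 56): 56² ≡ 9, rhs ≡ 6 → off.
(47, 45): 45² ≡ 19, rhs ≡ 49 → off.
(55, 34): 34² ≡ 35, rhs ≡ 35 → on.
(51, 12): 12² ≡ 26, rhs ≡ 13 → off.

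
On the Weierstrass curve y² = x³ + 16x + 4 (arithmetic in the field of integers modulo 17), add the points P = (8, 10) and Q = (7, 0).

(0, 2)

(8, 10) + (7, 0). λ = (0 - 10)/(7 - 8) ≡ 7/16 mod 17. 16⁻¹ ≡ 16 (mod 17), so λ ≡ 10.
  x = λ² - 8 - 7 = 100 - 15 ≡ 0; y = λ·(8 - 0) - 10 ≡ 2. → (0, 2)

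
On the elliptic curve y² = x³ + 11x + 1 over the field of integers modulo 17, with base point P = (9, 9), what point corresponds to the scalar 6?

Repeated addition: build up to 6P.
2P: tangent at (9, 9): λ = (3·9² + 11)/(2·9) ≡ 16/1. 1⁻¹ ≡ 1 (mod 17) since 1·1 = 1 ≡ 1, so λ ≡ 16·1 ≡ 16.
  x = λ² - 9 - 9 = 256 - 18 ≡ 0; y = λ·(9 - 0) - 9 ≡ 16. → (0, 16)
3P: (0, 16) + (9, 9). λ = (9 - 16)/(9 - 0) ≡ 10/9 mod 17. 9⁻¹ ≡ 2 (mod 17), so λ ≡ 3.
  x = λ² - 0 - 9 = 9 - 9 ≡ 0; y = λ·(0 - 0) - 16 ≡ 1. → (0, 1)
4P: (0, 1) + (9, 9). λ = (9 - 1)/(9 - 0) ≡ 8/9 mod 17. 9⁻¹ ≡ 2 (mod 17), so λ ≡ 16.
  x = λ² - 0 - 9 = 256 - 9 ≡ 9; y = λ·(0 - 9) - 1 ≡ 8. → (9, 8)
5P: (9, 8) + (9, 9): same x and y₁ ≡ -y₂, so the sum is ∞.
6P: ∞ + (9, 9) = (9, 9) (identity).

(9, 9)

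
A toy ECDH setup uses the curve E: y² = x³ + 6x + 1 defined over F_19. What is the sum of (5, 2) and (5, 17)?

The two points share x = 5 and their y-coordinates satisfy 2 + 17 ≡ 0 (mod 19), so they are inverses. Their sum is O.

O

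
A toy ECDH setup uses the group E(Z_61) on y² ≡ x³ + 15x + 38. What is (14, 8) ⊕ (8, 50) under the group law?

(27, 22)

(14, 8) + (8, 50). λ = (50 - 8)/(8 - 14) ≡ 42/55 mod 61. 55⁻¹ ≡ 10 (mod 61), so λ ≡ 54.
  x = λ² - 14 - 8 = 2916 - 22 ≡ 27; y = λ·(14 - 27) - 8 ≡ 22. → (27, 22)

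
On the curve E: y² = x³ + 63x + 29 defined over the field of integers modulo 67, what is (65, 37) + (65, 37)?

tangent at (65, 37): λ = (3·65² + 63)/(2·37) ≡ 8/7. 7⁻¹ ≡ 48 (mod 67) since 7·48 = 336 ≡ 1, so λ ≡ 8·48 ≡ 49.
  x = λ² - 65 - 65 = 2401 - 130 ≡ 60; y = λ·(65 - 60) - 37 ≡ 7. → (60, 7)

(60, 7)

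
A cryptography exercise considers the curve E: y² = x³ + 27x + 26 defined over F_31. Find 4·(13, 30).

(17, 2)

Write G = (13, 30).
Double-and-add on 4 = (100)₂. Start with G = (13, 30) for the leading 1-bit.
double: tangent at (13, 30): λ = (3·13² + 27)/(2·30) ≡ 7/29. 29⁻¹ ≡ 15 (mod 31), so λ ≡ 7·15 ≡ 12.
  x = λ² - 13 - 13 = 144 - 26 ≡ 25; y = λ·(13 - 25) - 30 ≡ 12. → (25, 12)
double: tangent at (25, 12): λ = (3·25² + 27)/(2·12) ≡ 11/24. 24⁻¹ ≡ 22 (mod 31) since 24·22 = 528 ≡ 1, so λ ≡ 11·22 ≡ 25.
  x = λ² - 25 - 25 = 625 - 50 ≡ 17; y = λ·(25 - 17) - 12 ≡ 2. → (17, 2)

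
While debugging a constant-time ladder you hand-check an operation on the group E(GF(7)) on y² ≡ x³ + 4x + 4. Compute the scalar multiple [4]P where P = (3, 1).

Double-and-add on 4 = (100)₂. Start with P = (3, 1) for the leading 1-bit.
double: tangent at (3, 1): λ = (3·3² + 4)/(2·1) ≡ 3/2. 2⁻¹ ≡ 4 (mod 7) since 2·4 = 8 ≡ 1, so λ ≡ 3·4 ≡ 5.
  x = λ² - 3 - 3 = 25 - 6 ≡ 5; y = λ·(3 - 5) - 1 ≡ 3. → (5, 3)
double: tangent at (5, 3): λ = (3·5² + 4)/(2·3) ≡ 2/6. 6⁻¹ ≡ 6 (mod 7), so λ ≡ 2·6 ≡ 5.
  x = λ² - 5 - 5 = 25 - 10 ≡ 1; y = λ·(5 - 1) - 3 ≡ 3. → (1, 3)

(1, 3)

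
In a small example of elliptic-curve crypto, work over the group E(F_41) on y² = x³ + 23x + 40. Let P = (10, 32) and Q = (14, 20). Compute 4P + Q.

First 4P:
Repeated addition: build up to 4P.
2P: tangent at (10, 32): λ = (3·10² + 23)/(2·32) ≡ 36/23. 23⁻¹ ≡ 25 (mod 41), so λ ≡ 36·25 ≡ 39.
  x = λ² - 10 - 10 = 1521 - 20 ≡ 25; y = λ·(10 - 25) - 32 ≡ 39. → (25, 39)
3P: (25, 39) + (10, 32). λ = (32 - 39)/(10 - 25) ≡ 34/26 mod 41. 26⁻¹ ≡ 30 (mod 41), so λ ≡ 36.
  x = λ² - 25 - 10 = 1296 - 35 ≡ 31; y = λ·(25 - 31) - 39 ≡ 32. → (31, 32)
4P: (31, 32) + (10, 32). λ = (32 - 32)/(10 - 31) ≡ 0/20 mod 41. 20⁻¹ ≡ 39 (mod 41), so λ ≡ 0.
  x = λ² - 31 - 10 = 0 - 41 ≡ 0; y = λ·(31 - 0) - 32 ≡ 9. → (0, 9)
4P = (0, 9).
Finally 4P + Q:
(0, 9) + (14, 20). λ = (20 - 9)/(14 - 0) ≡ 11/14 mod 41. 14⁻¹ ≡ 3 (mod 41) since 14·3 = 42 ≡ 1, so λ ≡ 33.
  x = λ² - 0 - 14 = 1089 - 14 ≡ 9; y = λ·(0 - 9) - 9 ≡ 22. → (9, 22)

(9, 22)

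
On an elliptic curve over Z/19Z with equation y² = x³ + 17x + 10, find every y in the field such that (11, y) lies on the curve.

x³ + 17x + 10 = 1528 ≡ 8 (mod 19).
8 is a non-residue mod 19; no y exists.

none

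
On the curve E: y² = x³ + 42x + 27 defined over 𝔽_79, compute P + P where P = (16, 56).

tangent at (16, 56): λ = (3·16² + 42)/(2·56) ≡ 20/33. 33⁻¹ ≡ 12 (mod 79), so λ ≡ 20·12 ≡ 3.
  x = λ² - 16 - 16 = 9 - 32 ≡ 56; y = λ·(16 - 56) - 56 ≡ 61. → (56, 61)

(56, 61)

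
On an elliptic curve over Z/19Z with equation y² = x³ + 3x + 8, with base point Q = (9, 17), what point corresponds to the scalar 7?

Repeated addition: build up to 7Q.
2Q: tangent at (9, 17): λ = (3·9² + 3)/(2·17) ≡ 18/15. 15⁻¹ ≡ 14 (mod 19), so λ ≡ 18·14 ≡ 5.
  x = λ² - 9 - 9 = 25 - 18 ≡ 7; y = λ·(9 - 7) - 17 ≡ 12. → (7, 12)
3Q: (7, 12) + (9, 17). λ = (17 - 12)/(9 - 7) ≡ 5/2 mod 19. 2⁻¹ ≡ 10 (mod 19) since 2·10 = 20 ≡ 1, so λ ≡ 12.
  x = λ² - 7 - 9 = 144 - 16 ≡ 14; y = λ·(7 - 14) - 12 ≡ 18. → (14, 18)
4Q: (14, 18) + (9, 17). λ = (17 - 18)/(9 - 14) ≡ 18/14 mod 19. 14⁻¹ ≡ 15 (mod 19) since 14·15 = 210 ≡ 1, so λ ≡ 4.
  x = λ² - 14 - 9 = 16 - 23 ≡ 12; y = λ·(14 - 12) - 18 ≡ 9. → (12, 9)
5Q: (12, 9) + (9, 17). λ = (17 - 9)/(9 - 12) ≡ 8/16 mod 19. 16⁻¹ ≡ 6 (mod 19), so λ ≡ 10.
  x = λ² - 12 - 9 = 100 - 21 ≡ 3; y = λ·(12 - 3) - 9 ≡ 5. → (3, 5)
6Q: (3, 5) + (9, 17). λ = (17 - 5)/(9 - 3) ≡ 12/6 mod 19. 6⁻¹ ≡ 16 (mod 19) since 6·16 = 96 ≡ 1, so λ ≡ 2.
  x = λ² - 3 - 9 = 4 - 12 ≡ 11; y = λ·(3 - 11) - 5 ≡ 17. → (11, 17)
7Q: (11, 17) + (9, 17). λ = (17 - 17)/(9 - 11) ≡ 0/17 mod 19. 17⁻¹ ≡ 9 (mod 19), so λ ≡ 0.
  x = λ² - 11 - 9 = 0 - 20 ≡ 18; y = λ·(11 - 18) - 17 ≡ 2. → (18, 2)

(18, 2)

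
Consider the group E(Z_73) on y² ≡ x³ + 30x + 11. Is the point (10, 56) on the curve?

yes

y² = 56² ≡ 70; x³ + 30x + 11 = 1311 ≡ 70 (mod 73). 70 = 70.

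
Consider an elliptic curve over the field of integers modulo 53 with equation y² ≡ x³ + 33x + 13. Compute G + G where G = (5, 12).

tangent at (5, 12): λ = (3·5² + 33)/(2·12) ≡ 2/24. 24⁻¹ ≡ 42 (mod 53) since 24·42 = 1008 ≡ 1, so λ ≡ 2·42 ≡ 31.
  x = λ² - 5 - 5 = 961 - 10 ≡ 50; y = λ·(5 - 50) - 12 ≡ 24. → (50, 24)

(50, 24)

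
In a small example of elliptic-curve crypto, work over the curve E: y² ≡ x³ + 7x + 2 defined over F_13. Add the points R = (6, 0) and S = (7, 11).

(4, 9)

(6, 0) + (7, 11). λ = (11 - 0)/(7 - 6) ≡ 11/1 mod 13. 1⁻¹ ≡ 1 (mod 13) since 1·1 = 1 ≡ 1, so λ ≡ 11.
  x = λ² - 6 - 7 = 121 - 13 ≡ 4; y = λ·(6 - 4) - 0 ≡ 9. → (4, 9)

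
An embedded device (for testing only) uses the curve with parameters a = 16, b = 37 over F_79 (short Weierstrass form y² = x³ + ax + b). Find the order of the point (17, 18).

2P: tangent at (17, 18): λ = (3·17² + 16)/(2·18) ≡ 14/36. 36⁻¹ ≡ 11 (mod 79), so λ ≡ 14·11 ≡ 75.
  x = λ² - 17 - 17 = 5625 - 34 ≡ 61; y = λ·(17 - 61) - 18 ≡ 0. → (61, 0)
3P: (61, 0) + (17, 18). λ = (18 - 0)/(17 - 61) ≡ 18/35 mod 79. 35⁻¹ ≡ 70 (mod 79), so λ ≡ 75.
  x = λ² - 61 - 17 = 5625 - 78 ≡ 17; y = λ·(61 - 17) - 0 ≡ 61. → (17, 61)
4P: (17, 61) + (17, 18): same x and y₁ ≡ -y₂, so the sum is 𝒪.
4P = 𝒪, so the order is 4.

4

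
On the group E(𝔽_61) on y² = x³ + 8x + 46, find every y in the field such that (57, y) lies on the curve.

x³ + 8x + 46 = 185695 ≡ 11 (mod 61).
11 is a non-residue mod 61; no y exists.

none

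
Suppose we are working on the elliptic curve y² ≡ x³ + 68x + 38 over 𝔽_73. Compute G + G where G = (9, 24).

(46, 45)

tangent at (9, 24): λ = (3·9² + 68)/(2·24) ≡ 19/48. 48⁻¹ ≡ 35 (mod 73) since 48·35 = 1680 ≡ 1, so λ ≡ 19·35 ≡ 8.
  x = λ² - 9 - 9 = 64 - 18 ≡ 46; y = λ·(9 - 46) - 24 ≡ 45. → (46, 45)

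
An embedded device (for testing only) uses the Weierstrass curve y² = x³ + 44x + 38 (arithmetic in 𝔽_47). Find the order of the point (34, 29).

3

2P: tangent at (34, 29): λ = (3·34² + 44)/(2·29) ≡ 34/11. 11⁻¹ ≡ 30 (mod 47), so λ ≡ 34·30 ≡ 33.
  x = λ² - 34 - 34 = 1089 - 68 ≡ 34; y = λ·(34 - 34) - 29 ≡ 18. → (34, 18)
3P: (34, 18) + (34, 29): same x and y₁ ≡ -y₂, so the sum is O.
3P = O, so the order is 3.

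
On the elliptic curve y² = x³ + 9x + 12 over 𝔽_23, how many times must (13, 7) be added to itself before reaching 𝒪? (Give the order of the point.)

3

2P: tangent at (13, 7): λ = (3·13² + 9)/(2·7) ≡ 10/14. 14⁻¹ ≡ 5 (mod 23), so λ ≡ 10·5 ≡ 4.
  x = λ² - 13 - 13 = 16 - 26 ≡ 13; y = λ·(13 - 13) - 7 ≡ 16. → (13, 16)
3P: (13, 16) + (13, 7): same x and y₁ ≡ -y₂, so the sum is 𝒪.
3P = 𝒪, so the order is 3.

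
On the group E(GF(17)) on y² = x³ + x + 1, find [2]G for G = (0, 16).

(13, 16)

tangent at (0, 16): λ = (3·0² + 1)/(2·16) ≡ 1/15. 15⁻¹ ≡ 8 (mod 17), so λ ≡ 1·8 ≡ 8.
  x = λ² - 0 - 0 = 64 - 0 ≡ 13; y = λ·(0 - 13) - 16 ≡ 16. → (13, 16)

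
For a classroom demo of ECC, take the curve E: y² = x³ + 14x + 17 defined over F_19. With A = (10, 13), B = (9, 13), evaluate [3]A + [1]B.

First 3A:
Repeated addition: build up to 3A.
2A: tangent at (10, 13): λ = (3·10² + 14)/(2·13) ≡ 10/7. 7⁻¹ ≡ 11 (mod 19) since 7·11 = 77 ≡ 1, so λ ≡ 10·11 ≡ 15.
  x = λ² - 10 - 10 = 225 - 20 ≡ 15; y = λ·(10 - 15) - 13 ≡ 7. → (15, 7)
3A: (15, 7) + (10, 13). λ = (13 - 7)/(10 - 15) ≡ 6/14 mod 19. 14⁻¹ ≡ 15 (mod 19) since 14·15 = 210 ≡ 1, so λ ≡ 14.
  x = λ² - 15 - 10 = 196 - 25 ≡ 0; y = λ·(15 - 0) - 7 ≡ 13. → (0, 13)
3A = (0, 13).
Finally 3A + B:
(0, 13) + (9, 13). λ = (13 - 13)/(9 - 0) ≡ 0/9 mod 19. 9⁻¹ ≡ 17 (mod 19) since 9·17 = 153 ≡ 1, so λ ≡ 0.
  x = λ² - 0 - 9 = 0 - 9 ≡ 10; y = λ·(0 - 10) - 13 ≡ 6. → (10, 6)

(10, 6)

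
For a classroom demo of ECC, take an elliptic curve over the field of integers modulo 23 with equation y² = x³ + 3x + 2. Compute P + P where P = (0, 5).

(4, 3)

tangent at (0, 5): λ = (3·0² + 3)/(2·5) ≡ 3/10. 10⁻¹ ≡ 7 (mod 23), so λ ≡ 3·7 ≡ 21.
  x = λ² - 0 - 0 = 441 - 0 ≡ 4; y = λ·(0 - 4) - 5 ≡ 3. → (4, 3)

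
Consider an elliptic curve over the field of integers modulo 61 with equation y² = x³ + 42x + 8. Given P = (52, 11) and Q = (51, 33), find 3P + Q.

(2, 51)

First 3P:
Repeated addition: build up to 3P.
2P: tangent at (52, 11): λ = (3·52² + 42)/(2·11) ≡ 41/22. 22⁻¹ ≡ 25 (mod 61), so λ ≡ 41·25 ≡ 49.
  x = λ² - 52 - 52 = 2401 - 104 ≡ 40; y = λ·(52 - 40) - 11 ≡ 28. → (40, 28)
3P: (40, 28) + (52, 11). λ = (11 - 28)/(52 - 40) ≡ 44/12 mod 61. 12⁻¹ ≡ 56 (mod 61) since 12·56 = 672 ≡ 1, so λ ≡ 24.
  x = λ² - 40 - 52 = 576 - 92 ≡ 57; y = λ·(40 - 57) - 28 ≡ 52. → (57, 52)
3P = (57, 52).
Finally 3P + Q:
(57, 52) + (51, 33). λ = (33 - 52)/(51 - 57) ≡ 42/55 mod 61. 55⁻¹ ≡ 10 (mod 61), so λ ≡ 54.
  x = λ² - 57 - 51 = 2916 - 108 ≡ 2; y = λ·(57 - 2) - 52 ≡ 51. → (2, 51)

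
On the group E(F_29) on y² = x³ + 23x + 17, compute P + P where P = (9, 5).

tangent at (9, 5): λ = (3·9² + 23)/(2·5) ≡ 5/10. 10⁻¹ ≡ 3 (mod 29), so λ ≡ 5·3 ≡ 15.
  x = λ² - 9 - 9 = 225 - 18 ≡ 4; y = λ·(9 - 4) - 5 ≡ 12. → (4, 12)

(4, 12)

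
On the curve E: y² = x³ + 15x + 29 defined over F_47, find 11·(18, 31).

Write G = (18, 31).
Double-and-add on 11 = (1011)₂. Start with G = (18, 31) for the leading 1-bit.
double: tangent at (18, 31): λ = (3·18² + 15)/(2·31) ≡ 0/15. 15⁻¹ ≡ 22 (mod 47), so λ ≡ 0·22 ≡ 0.
  x = λ² - 18 - 18 = 0 - 36 ≡ 11; y = λ·(18 - 11) - 31 ≡ 16. → (11, 16)
double: tangent at (11, 16): λ = (3·11² + 15)/(2·16) ≡ 2/32. 32⁻¹ ≡ 25 (mod 47), so λ ≡ 2·25 ≡ 3.
  x = λ² - 11 - 11 = 9 - 22 ≡ 34; y = λ·(11 - 34) - 16 ≡ 9. → (34, 9)
add G: (34, 9) + (18, 31). λ = (31 - 9)/(18 - 34) ≡ 22/31 mod 47. 31⁻¹ ≡ 44 (mod 47) since 31·44 = 1364 ≡ 1, so λ ≡ 28.
  x = λ² - 34 - 18 = 784 - 52 ≡ 27; y = λ·(34 - 27) - 9 ≡ 46. → (27, 46)
double: tangent at (27, 46): λ = (3·27² + 15)/(2·46) ≡ 40/45. 45⁻¹ ≡ 23 (mod 47), so λ ≡ 40·23 ≡ 27.
  x = λ² - 27 - 27 = 729 - 54 ≡ 17; y = λ·(27 - 17) - 46 ≡ 36. → (17, 36)
add G: (17, 36) + (18, 31). λ = (31 - 36)/(18 - 17) ≡ 42/1 mod 47. 1⁻¹ ≡ 1 (mod 47), so λ ≡ 42.
  x = λ² - 17 - 18 = 1764 - 35 ≡ 37; y = λ·(17 - 37) - 36 ≡ 17. → (37, 17)

(37, 17)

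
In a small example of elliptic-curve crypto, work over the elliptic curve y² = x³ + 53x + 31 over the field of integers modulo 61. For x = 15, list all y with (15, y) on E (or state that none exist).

x³ + 53x + 31 = 4201 ≡ 53 (mod 61).
53 is a non-residue mod 61; no y exists.

none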